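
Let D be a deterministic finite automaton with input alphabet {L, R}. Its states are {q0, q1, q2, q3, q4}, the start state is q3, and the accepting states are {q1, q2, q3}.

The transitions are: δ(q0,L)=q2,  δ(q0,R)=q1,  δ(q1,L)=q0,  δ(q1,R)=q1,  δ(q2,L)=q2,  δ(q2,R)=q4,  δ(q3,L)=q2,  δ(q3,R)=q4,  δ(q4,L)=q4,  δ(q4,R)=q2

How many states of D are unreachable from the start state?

2

No path from q3 leads to q0, q1; the other 3 states are all reachable.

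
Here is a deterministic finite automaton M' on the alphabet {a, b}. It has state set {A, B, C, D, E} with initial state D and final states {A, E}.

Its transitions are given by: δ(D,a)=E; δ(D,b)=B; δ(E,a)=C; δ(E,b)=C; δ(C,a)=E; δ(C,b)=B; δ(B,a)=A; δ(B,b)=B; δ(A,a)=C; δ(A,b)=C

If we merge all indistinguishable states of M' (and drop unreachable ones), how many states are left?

Initial partition by acceptance: {A,E} | {B,C,D}.
Stable partition: {A,E} | {B,C,D} — 2 equivalence classes.

2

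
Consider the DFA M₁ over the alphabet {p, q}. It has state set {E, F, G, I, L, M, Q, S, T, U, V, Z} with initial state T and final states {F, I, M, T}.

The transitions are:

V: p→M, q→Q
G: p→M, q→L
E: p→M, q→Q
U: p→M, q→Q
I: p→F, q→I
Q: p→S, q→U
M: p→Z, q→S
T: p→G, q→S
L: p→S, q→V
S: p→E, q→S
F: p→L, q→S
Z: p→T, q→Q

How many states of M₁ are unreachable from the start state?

BFS from T reaches {E, G, L, M, Q, S, T, U, V, Z}; the 2 state(s) F, I are never visited.

2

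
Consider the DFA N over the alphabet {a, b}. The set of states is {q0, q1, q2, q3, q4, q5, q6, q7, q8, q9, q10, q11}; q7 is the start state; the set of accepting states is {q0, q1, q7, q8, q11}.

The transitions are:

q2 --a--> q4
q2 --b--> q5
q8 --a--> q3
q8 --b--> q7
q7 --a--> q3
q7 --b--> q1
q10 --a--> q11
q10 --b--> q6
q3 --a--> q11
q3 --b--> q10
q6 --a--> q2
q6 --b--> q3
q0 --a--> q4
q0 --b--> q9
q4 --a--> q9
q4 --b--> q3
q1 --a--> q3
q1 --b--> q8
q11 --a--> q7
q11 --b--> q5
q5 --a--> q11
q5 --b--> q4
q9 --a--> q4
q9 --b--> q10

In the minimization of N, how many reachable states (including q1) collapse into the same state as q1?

3

First remove the unreachable states {q0}; 11 states remain.
P0 = {q1,q7,q8,q11} | {q2,q3,q4,q5,q6,q9,q10}.
On input a, block {q1,q7,q8,q11} splits into {q1,q7,q8} and {q11}.
Split {q2,q3,q4,q5,q6,q9,q10} by δ(·,a) → {q2,q4,q6,q9} and {q3,q5,q10}.
Refine {q3,q5,q10} on symbol b: members go to different blocks, giving {q5,q10} and {q3}.
Split {q2,q4,q6,q9} by δ(·,b) → {q2,q9} and {q4,q6}.
No further refinement is possible. Final partition (6 blocks): {q1,q7,q8} | {q2,q9} | {q11} | {q5,q10} | {q3} | {q4,q6}.
The equivalence class containing q1 is {q1,q7,q8}, of size 3.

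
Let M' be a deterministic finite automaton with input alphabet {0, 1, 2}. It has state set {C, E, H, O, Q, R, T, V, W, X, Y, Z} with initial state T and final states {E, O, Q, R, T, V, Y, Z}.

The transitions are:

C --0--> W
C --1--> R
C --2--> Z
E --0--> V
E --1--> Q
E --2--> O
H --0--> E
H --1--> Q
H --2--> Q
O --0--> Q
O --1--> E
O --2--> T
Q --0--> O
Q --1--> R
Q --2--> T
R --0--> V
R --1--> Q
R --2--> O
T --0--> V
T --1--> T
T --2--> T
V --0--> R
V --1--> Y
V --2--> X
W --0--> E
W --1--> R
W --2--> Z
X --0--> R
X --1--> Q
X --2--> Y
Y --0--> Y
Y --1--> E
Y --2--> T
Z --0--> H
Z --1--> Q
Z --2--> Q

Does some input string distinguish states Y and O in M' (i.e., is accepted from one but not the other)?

States {C,H,W,Z} cannot be reached from the start state, so discard them.
P0 = {E,O,Q,R,T,V,Y} | {X}.
On input 2, block {E,O,Q,R,T,V,Y} splits into {E,O,Q,R,T,Y} and {V}.
Refine {E,O,Q,R,T,Y} on symbol 0: members go to different blocks, giving {E,R,T} and {O,Q,Y}.
On input 1, block {E,R,T} splits into {E,R} and {T}.
Stable partition: {E,R} | {X} | {V} | {O,Q,Y} | {T} — 5 equivalence classes.
Y and O lie in the same block of the stable partition, so they are equivalent — no string distinguishes them.

No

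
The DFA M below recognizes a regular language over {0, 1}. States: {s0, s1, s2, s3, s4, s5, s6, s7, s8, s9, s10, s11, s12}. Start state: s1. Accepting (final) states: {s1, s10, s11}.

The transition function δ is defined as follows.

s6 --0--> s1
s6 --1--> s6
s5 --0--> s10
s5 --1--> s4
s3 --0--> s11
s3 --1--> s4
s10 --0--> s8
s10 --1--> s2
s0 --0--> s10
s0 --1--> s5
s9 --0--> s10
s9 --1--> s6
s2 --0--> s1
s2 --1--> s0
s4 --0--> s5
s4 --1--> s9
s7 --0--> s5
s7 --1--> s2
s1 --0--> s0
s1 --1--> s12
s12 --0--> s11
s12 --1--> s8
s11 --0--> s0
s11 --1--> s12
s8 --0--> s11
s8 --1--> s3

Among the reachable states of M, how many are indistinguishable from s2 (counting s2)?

2

States {s7} cannot be reached from the start state, so discard them.
Initial partition by acceptance: {s1,s10,s11} | {s0,s2,s3,s4,s5,s6,s8,s9,s12}.
Refine {s0,s2,s3,s4,s5,s6,s8,s9,s12} on symbol 0: members go to different blocks, giving {s0,s2,s3,s5,s6,s8,s9,s12} and {s4}.
On input 1, block {s0,s2,s3,s5,s6,s8,s9,s12} splits into {s0,s2,s6,s8,s9,s12} and {s3,s5}.
On input 1, block {s0,s2,s6,s8,s9,s12} splits into {s2,s6,s9,s12} and {s0,s8}.
Split {s2,s6,s9,s12} by δ(·,1) → {s2,s12} and {s6,s9}.
No further refinement is possible. Final partition (6 blocks): {s1,s10,s11} | {s2,s12} | {s4} | {s3,s5} | {s0,s8} | {s6,s9}.
The equivalence class containing s2 is {s2,s12}, of size 2.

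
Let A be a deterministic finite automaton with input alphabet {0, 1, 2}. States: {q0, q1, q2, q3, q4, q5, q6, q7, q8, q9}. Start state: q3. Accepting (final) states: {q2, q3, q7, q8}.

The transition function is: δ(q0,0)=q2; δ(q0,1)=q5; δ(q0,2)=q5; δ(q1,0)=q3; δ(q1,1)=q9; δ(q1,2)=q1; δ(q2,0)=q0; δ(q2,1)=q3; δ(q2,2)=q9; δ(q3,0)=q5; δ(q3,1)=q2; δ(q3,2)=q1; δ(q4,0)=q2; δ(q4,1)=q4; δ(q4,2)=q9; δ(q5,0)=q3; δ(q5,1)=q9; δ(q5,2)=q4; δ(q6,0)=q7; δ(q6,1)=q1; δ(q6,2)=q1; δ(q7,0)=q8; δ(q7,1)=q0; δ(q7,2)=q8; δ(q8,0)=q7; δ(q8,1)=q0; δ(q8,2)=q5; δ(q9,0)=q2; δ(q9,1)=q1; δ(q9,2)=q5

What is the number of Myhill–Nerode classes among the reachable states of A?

2

Reachable states from the start: {q0,q1,q2,q3,q4,q5,q9}. Unreachable: {q6,q7,q8} — drop them.
P0 = {q2,q3} | {q0,q1,q4,q5,q9}.
The partition is now stable with 2 blocks: {q2,q3} | {q0,q1,q4,q5,q9}.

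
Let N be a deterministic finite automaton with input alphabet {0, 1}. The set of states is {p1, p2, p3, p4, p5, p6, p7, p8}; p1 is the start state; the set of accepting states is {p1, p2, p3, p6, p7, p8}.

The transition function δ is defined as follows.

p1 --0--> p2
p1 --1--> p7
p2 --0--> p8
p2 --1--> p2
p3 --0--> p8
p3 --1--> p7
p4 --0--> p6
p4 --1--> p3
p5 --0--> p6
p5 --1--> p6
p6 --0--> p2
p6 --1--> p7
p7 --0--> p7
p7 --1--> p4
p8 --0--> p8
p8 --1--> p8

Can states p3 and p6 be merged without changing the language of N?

States {p5} cannot be reached from the start state, so discard them.
Initial partition by acceptance: {p1,p2,p3,p6,p7,p8} | {p4}.
On input 1, block {p1,p2,p3,p6,p7,p8} splits into {p1,p2,p3,p6,p8} and {p7}.
Refine {p1,p2,p3,p6,p8} on symbol 1: members go to different blocks, giving {p1,p3,p6} and {p2,p8}.
The partition is now stable with 4 blocks: {p1,p3,p6} | {p4} | {p7} | {p2,p8}.
p3 and p6 lie in the same block of the stable partition, so they are equivalent — no string distinguishes them.

Yes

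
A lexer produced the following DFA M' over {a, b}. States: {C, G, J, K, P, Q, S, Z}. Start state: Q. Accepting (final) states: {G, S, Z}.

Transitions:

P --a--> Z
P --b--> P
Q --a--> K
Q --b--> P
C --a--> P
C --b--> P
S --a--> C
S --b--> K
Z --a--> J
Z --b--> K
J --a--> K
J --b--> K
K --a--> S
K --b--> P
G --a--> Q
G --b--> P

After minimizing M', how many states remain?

First remove the unreachable states {G}; 7 states remain.
Start with accepting vs non-accepting: {S,Z} | {C,J,K,P,Q}.
On input a, block {C,J,K,P,Q} splits into {C,J,Q} and {K,P}.
Stable partition: {S,Z} | {C,J,Q} | {K,P} — 3 equivalence classes.

3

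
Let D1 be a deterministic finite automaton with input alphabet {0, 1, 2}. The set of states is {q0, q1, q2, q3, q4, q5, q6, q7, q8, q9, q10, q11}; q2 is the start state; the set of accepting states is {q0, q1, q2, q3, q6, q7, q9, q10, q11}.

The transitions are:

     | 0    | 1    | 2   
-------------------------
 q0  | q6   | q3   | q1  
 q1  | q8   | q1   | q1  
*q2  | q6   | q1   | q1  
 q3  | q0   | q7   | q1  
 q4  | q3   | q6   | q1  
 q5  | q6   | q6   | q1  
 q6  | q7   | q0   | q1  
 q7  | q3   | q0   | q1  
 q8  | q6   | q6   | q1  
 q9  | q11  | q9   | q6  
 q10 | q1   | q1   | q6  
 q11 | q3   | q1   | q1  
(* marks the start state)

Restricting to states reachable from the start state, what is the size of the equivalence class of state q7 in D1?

States {q4,q5,q9,q10,q11} cannot be reached from the start state, so discard them.
Initial partition by acceptance: {q0,q1,q2,q3,q6,q7} | {q8}.
Split {q0,q1,q2,q3,q6,q7} by δ(·,0) → {q0,q2,q3,q6,q7} and {q1}.
On input 1, block {q0,q2,q3,q6,q7} splits into {q0,q3,q6,q7} and {q2}.
No further refinement is possible. Final partition (4 blocks): {q0,q3,q6,q7} | {q8} | {q1} | {q2}.
The equivalence class containing q7 is {q0,q3,q6,q7}, of size 4.

4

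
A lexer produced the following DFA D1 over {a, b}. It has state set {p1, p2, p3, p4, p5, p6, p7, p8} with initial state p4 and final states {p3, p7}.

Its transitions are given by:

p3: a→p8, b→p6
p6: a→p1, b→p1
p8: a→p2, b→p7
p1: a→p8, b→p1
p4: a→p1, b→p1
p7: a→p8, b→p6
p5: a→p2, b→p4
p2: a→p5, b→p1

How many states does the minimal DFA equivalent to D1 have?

6

States {p3} cannot be reached from the start state, so discard them.
P0 = {p7} | {p1,p2,p4,p5,p6,p8}.
Refine {p1,p2,p4,p5,p6,p8} on symbol b: members go to different blocks, giving {p1,p2,p4,p5,p6} and {p8}.
Refine {p1,p2,p4,p5,p6} on symbol a: members go to different blocks, giving {p2,p4,p5,p6} and {p1}.
Split {p2,p4,p5,p6} by δ(·,a) → {p2,p5} and {p4,p6}.
On input b, block {p2,p5} splits into {p2} and {p5}.
Stable partition: {p7} | {p2} | {p8} | {p1} | {p4,p6} | {p5} — 6 equivalence classes.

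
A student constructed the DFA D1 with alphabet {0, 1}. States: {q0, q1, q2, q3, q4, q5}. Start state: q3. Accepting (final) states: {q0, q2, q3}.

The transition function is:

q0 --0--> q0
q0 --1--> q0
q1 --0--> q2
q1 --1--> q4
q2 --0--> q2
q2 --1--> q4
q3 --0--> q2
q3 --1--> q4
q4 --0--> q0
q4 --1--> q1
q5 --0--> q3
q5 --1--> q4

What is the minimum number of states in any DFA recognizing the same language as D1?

4

Reachable states from the start: {q0,q1,q2,q3,q4}. Unreachable: {q5} — drop them.
Start with accepting vs non-accepting: {q0,q2,q3} | {q1,q4}.
Refine {q0,q2,q3} on symbol 1: members go to different blocks, giving {q2,q3} and {q0}.
Split {q1,q4} by δ(·,0) → {q1} and {q4}.
The partition is now stable with 4 blocks: {q2,q3} | {q1} | {q0} | {q4}.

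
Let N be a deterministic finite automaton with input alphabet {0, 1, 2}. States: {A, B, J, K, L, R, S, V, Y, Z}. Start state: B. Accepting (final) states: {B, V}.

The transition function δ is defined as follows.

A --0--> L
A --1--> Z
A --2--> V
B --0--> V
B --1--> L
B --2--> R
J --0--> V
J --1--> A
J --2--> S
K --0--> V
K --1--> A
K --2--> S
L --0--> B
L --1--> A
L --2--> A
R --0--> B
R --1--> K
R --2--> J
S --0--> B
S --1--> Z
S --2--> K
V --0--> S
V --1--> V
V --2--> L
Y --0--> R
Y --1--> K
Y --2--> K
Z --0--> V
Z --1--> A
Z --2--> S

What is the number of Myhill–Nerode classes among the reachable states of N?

Reachable states from the start: {A,B,J,K,L,R,S,V,Z}. Unreachable: {Y} — drop them.
P0 = {B,V} | {A,J,K,L,R,S,Z}.
Split {B,V} by δ(·,0) → {B} and {V}.
Split {A,J,K,L,R,S,Z} by δ(·,0) → {J,K,Z} and {L,R,S} and {A}.
Split {L,R,S} by δ(·,1) → {R,S} and {L}.
No further refinement is possible. Final partition (6 blocks): {B} | {J,K,Z} | {V} | {R,S} | {A} | {L}.

6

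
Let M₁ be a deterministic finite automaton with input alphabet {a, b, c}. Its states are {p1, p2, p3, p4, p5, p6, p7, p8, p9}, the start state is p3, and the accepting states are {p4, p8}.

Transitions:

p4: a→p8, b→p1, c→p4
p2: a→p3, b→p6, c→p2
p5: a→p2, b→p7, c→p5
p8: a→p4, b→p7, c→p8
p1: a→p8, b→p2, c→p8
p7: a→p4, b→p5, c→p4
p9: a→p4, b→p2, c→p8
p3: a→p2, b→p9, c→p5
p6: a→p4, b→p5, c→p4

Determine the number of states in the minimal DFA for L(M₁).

All states are reachable from the start state.
Initial partition by acceptance: {p4,p8} | {p1,p2,p3,p5,p6,p7,p9}.
Refine {p1,p2,p3,p5,p6,p7,p9} on symbol a: members go to different blocks, giving {p1,p6,p7,p9} and {p2,p3,p5}.
The partition is now stable with 3 blocks: {p4,p8} | {p1,p6,p7,p9} | {p2,p3,p5}.

3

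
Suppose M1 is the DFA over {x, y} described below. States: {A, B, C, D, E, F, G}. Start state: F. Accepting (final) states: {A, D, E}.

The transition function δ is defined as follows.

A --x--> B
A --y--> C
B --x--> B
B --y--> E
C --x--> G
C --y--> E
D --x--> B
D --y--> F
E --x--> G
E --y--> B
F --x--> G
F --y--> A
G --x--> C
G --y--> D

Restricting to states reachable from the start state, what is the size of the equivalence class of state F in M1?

4

Start with accepting vs non-accepting: {A,D,E} | {B,C,F,G}.
Stable partition: {A,D,E} | {B,C,F,G} — 2 equivalence classes.
State F belongs to the block {B,C,F,G}, which has 4 states.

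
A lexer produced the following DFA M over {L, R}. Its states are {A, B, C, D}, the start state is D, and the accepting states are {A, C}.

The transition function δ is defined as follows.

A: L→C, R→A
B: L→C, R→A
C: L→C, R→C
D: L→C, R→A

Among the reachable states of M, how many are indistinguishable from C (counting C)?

Reachable states from the start: {A,C,D}. Unreachable: {B} — drop them.
Start with accepting vs non-accepting: {A,C} | {D}.
Stable partition: {A,C} | {D} — 2 equivalence classes.
The equivalence class containing C is {A,C}, of size 2.

2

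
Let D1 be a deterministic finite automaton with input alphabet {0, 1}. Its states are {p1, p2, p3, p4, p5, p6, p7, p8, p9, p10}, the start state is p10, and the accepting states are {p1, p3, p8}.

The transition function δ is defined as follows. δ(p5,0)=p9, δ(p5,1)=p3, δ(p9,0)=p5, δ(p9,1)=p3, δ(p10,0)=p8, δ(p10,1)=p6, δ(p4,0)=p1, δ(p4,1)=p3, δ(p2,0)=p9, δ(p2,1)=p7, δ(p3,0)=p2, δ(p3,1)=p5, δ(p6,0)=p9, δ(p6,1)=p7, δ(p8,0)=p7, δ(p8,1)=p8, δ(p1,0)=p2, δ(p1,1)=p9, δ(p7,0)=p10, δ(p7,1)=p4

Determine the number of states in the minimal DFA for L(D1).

Every state is reachable, so we keep all 10.
Initial partition by acceptance: {p1,p3,p8} | {p2,p4,p5,p6,p7,p9,p10}.
Refine {p1,p3,p8} on symbol 1: members go to different blocks, giving {p1,p3} and {p8}.
Refine {p2,p4,p5,p6,p7,p9,p10} on symbol 0: members go to different blocks, giving {p2,p5,p6,p7,p9} and {p4} and {p10}.
Refine {p2,p5,p6,p7,p9} on symbol 0: members go to different blocks, giving {p2,p5,p6,p9} and {p7}.
On input 1, block {p2,p5,p6,p9} splits into {p2,p6} and {p5,p9}.
Stable partition: {p1,p3} | {p2,p6} | {p8} | {p4} | {p10} | {p7} | {p5,p9} — 7 equivalence classes.

7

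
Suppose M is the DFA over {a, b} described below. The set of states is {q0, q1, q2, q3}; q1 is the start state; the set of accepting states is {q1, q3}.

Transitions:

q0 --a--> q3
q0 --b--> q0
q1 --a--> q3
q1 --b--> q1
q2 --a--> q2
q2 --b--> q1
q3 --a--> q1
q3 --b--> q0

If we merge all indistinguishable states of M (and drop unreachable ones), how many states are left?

States {q2} cannot be reached from the start state, so discard them.
P0 = {q1,q3} | {q0}.
Split {q1,q3} by δ(·,b) → {q1} and {q3}.
Stable partition: {q1} | {q0} | {q3} — 3 equivalence classes.

3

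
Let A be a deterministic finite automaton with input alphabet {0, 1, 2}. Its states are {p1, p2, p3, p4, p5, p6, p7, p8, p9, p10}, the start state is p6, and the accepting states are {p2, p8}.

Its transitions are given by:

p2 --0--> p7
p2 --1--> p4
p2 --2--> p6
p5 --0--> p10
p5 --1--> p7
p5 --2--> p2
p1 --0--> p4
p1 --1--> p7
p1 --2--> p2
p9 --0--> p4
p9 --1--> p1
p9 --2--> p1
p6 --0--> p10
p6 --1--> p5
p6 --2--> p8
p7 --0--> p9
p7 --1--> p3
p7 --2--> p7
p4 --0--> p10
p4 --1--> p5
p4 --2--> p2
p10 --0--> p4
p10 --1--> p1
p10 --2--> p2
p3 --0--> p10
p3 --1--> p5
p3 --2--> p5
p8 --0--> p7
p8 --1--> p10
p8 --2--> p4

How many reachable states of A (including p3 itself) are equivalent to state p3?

Every state is reachable, so we keep all 10.
Start with accepting vs non-accepting: {p2,p8} | {p1,p3,p4,p5,p6,p7,p9,p10}.
On input 2, block {p1,p3,p4,p5,p6,p7,p9,p10} splits into {p1,p4,p5,p6,p10} and {p3,p7,p9}.
Refine {p1,p4,p5,p6,p10} on symbol 1: members go to different blocks, giving {p4,p6,p10} and {p1,p5}.
Refine {p3,p7,p9} on symbol 0: members go to different blocks, giving {p3,p9} and {p7}.
No further refinement is possible. Final partition (5 blocks): {p2,p8} | {p4,p6,p10} | {p3,p9} | {p1,p5} | {p7}.
State p3 belongs to the block {p3,p9}, which has 2 states.

2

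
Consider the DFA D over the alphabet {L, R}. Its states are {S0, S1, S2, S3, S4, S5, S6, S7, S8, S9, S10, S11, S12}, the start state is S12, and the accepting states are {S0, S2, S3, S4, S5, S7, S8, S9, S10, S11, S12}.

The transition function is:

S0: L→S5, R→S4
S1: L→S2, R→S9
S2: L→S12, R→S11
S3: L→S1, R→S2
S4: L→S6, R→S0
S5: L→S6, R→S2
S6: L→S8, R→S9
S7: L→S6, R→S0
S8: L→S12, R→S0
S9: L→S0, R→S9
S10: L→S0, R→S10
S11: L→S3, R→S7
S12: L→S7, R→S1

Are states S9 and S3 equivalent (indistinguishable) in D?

Reachable states from the start: {S0,S1,S2,S3,S4,S5,S6,S7,S8,S9,S11,S12}. Unreachable: {S10} — drop them.
Initial partition by acceptance: {S0,S2,S3,S4,S5,S7,S8,S9,S11,S12} | {S1,S6}.
Split {S0,S2,S3,S4,S5,S7,S8,S9,S11,S12} by δ(·,L) → {S0,S2,S8,S9,S11,S12} and {S3,S4,S5,S7}.
On input L, block {S0,S2,S8,S9,S11,S12} splits into {S0,S11,S12} and {S2,S8,S9}.
Refine {S0,S11,S12} on symbol R: members go to different blocks, giving {S0,S11} and {S12}.
Split {S3,S4,S5,S7} by δ(·,R) → {S3,S5} and {S4,S7}.
Refine {S2,S8,S9} on symbol L: members go to different blocks, giving {S2,S8} and {S9}.
No further refinement is possible. Final partition (7 blocks): {S0,S11} | {S1,S6} | {S3,S5} | {S2,S8} | {S12} | {S4,S7} | {S9}.
S9 and S3 end up in different blocks, so they are distinguishable. For instance, the string 'L' is accepted from only S9.

No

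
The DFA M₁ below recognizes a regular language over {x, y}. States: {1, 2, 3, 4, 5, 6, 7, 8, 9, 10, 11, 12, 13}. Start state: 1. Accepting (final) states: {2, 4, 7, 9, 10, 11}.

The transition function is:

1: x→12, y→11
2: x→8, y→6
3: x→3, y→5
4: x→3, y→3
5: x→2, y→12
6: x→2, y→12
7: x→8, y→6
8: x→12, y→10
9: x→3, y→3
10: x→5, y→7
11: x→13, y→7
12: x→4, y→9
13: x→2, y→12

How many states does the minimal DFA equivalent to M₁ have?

Every state is reachable, so we keep all 13.
Start with accepting vs non-accepting: {2,4,7,9,10,11} | {1,3,5,6,8,12,13}.
On input y, block {2,4,7,9,10,11} splits into {2,4,7,9} and {10,11}.
Refine {1,3,5,6,8,12,13} on symbol x: members go to different blocks, giving {5,6,12,13} and {1,3,8}.
Split {2,4,7,9} by δ(·,y) → {2,7} and {4,9}.
On input x, block {5,6,12,13} splits into {5,6,13} and {12}.
On input x, block {1,3,8} splits into {1,8} and {3}.
No further refinement is possible. Final partition (7 blocks): {2,7} | {5,6,13} | {10,11} | {1,8} | {4,9} | {12} | {3}.

7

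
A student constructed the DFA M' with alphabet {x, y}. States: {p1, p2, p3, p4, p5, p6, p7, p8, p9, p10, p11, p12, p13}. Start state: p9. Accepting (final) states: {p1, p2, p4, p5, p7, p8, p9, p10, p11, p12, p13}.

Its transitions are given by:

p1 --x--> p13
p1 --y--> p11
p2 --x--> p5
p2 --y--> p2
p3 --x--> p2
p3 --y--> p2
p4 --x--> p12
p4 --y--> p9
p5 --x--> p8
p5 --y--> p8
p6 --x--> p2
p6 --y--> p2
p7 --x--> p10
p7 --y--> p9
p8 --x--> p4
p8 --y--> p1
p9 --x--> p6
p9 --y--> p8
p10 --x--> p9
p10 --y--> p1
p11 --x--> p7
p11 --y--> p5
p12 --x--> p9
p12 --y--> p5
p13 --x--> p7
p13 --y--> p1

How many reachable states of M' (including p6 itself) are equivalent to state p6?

States {p3} cannot be reached from the start state, so discard them.
P0 = {p1,p2,p4,p5,p7,p8,p9,p10,p11,p12,p13} | {p6}.
Split {p1,p2,p4,p5,p7,p8,p9,p10,p11,p12,p13} by δ(·,x) → {p1,p2,p4,p5,p7,p8,p10,p11,p12,p13} and {p9}.
Split {p1,p2,p4,p5,p7,p8,p10,p11,p12,p13} by δ(·,x) → {p1,p2,p4,p5,p7,p8,p11,p13} and {p10,p12}.
Refine {p1,p2,p4,p5,p7,p8,p11,p13} on symbol x: members go to different blocks, giving {p1,p2,p5,p8,p11,p13} and {p4,p7}.
On input x, block {p1,p2,p5,p8,p11,p13} splits into {p1,p2,p5} and {p8,p11,p13}.
Split {p1,p2,p5} by δ(·,x) → {p1,p5} and {p2}.
Stable partition: {p1,p5} | {p6} | {p9} | {p10,p12} | {p4,p7} | {p8,p11,p13} | {p2} — 7 equivalence classes.
State p6 belongs to the block {p6}, which has 1 states.

1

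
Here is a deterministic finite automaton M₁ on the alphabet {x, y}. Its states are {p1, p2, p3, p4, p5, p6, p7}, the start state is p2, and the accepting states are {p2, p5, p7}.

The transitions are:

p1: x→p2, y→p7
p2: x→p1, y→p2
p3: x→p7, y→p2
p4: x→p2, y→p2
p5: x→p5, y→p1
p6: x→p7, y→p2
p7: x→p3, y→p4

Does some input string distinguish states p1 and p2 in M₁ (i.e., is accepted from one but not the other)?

Yes

Reachable states from the start: {p1,p2,p3,p4,p7}. Unreachable: {p5,p6} — drop them.
P0 = {p2,p7} | {p1,p3,p4}.
Split {p2,p7} by δ(·,y) → {p2} and {p7}.
Refine {p1,p3,p4} on symbol x: members go to different blocks, giving {p1,p4} and {p3}.
On input y, block {p1,p4} splits into {p1} and {p4}.
Stable partition: {p2} | {p1} | {p7} | {p3} | {p4} — 5 equivalence classes.
p1 and p2 end up in different blocks, so they are distinguishable. For instance, the string 'ε' is accepted from only p2.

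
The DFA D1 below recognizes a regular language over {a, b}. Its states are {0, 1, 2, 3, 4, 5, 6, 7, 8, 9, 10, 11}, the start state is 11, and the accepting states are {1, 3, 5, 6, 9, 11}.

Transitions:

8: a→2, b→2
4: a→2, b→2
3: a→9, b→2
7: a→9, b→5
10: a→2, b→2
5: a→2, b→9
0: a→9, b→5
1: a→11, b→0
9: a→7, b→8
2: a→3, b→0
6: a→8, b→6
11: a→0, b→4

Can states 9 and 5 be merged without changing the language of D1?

No

States {1,6,10} cannot be reached from the start state, so discard them.
P0 = {3,5,9,11} | {0,2,4,7,8}.
Refine {3,5,9,11} on symbol a: members go to different blocks, giving {5,9,11} and {3}.
Split {5,9,11} by δ(·,b) → {9,11} and {5}.
Split {0,2,4,7,8} by δ(·,a) → {0,7} and {4,8} and {2}.
Stable partition: {9,11} | {0,7} | {3} | {5} | {4,8} | {2} — 6 equivalence classes.
9 and 5 end up in different blocks, so they are distinguishable. For instance, the string 'b' is accepted from only 5.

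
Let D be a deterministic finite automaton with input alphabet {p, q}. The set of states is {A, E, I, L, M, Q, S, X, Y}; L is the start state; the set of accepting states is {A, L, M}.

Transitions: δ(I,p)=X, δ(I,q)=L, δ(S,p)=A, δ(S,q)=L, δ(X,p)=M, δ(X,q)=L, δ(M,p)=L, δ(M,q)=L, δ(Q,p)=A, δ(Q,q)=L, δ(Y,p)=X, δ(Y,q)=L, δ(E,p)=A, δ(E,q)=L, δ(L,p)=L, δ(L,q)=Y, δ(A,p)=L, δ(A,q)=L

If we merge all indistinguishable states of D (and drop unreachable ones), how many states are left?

4

First remove the unreachable states {A,E,I,Q,S}; 4 states remain.
P0 = {L,M} | {X,Y}.
Split {L,M} by δ(·,q) → {M} and {L}.
Refine {X,Y} on symbol p: members go to different blocks, giving {Y} and {X}.
Stable partition: {M} | {Y} | {L} | {X} — 4 equivalence classes.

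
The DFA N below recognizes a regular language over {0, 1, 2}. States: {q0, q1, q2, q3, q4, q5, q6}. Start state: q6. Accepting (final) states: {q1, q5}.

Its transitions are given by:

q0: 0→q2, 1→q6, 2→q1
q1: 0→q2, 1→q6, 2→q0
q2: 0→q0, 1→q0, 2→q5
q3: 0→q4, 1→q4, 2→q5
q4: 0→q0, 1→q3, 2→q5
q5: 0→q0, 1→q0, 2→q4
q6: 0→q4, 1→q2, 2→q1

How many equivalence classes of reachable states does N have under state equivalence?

2

All states are reachable from the start state.
Initial partition by acceptance: {q1,q5} | {q0,q2,q3,q4,q6}.
No further refinement is possible. Final partition (2 blocks): {q1,q5} | {q0,q2,q3,q4,q6}.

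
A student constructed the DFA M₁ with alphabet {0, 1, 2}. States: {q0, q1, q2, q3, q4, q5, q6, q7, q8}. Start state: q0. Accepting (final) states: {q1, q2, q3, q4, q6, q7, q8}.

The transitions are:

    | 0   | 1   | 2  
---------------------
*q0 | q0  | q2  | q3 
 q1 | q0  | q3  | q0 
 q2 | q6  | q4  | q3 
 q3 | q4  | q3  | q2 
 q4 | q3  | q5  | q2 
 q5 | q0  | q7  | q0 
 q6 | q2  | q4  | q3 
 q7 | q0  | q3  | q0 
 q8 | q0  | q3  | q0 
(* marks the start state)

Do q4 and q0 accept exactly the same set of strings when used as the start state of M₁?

First remove the unreachable states {q1,q8}; 7 states remain.
Initial partition by acceptance: {q2,q3,q4,q6,q7} | {q0,q5}.
Refine {q2,q3,q4,q6,q7} on symbol 0: members go to different blocks, giving {q2,q3,q4,q6} and {q7}.
On input 1, block {q2,q3,q4,q6} splits into {q2,q3,q6} and {q4}.
Refine {q2,q3,q6} on symbol 0: members go to different blocks, giving {q2,q6} and {q3}.
Refine {q0,q5} on symbol 1: members go to different blocks, giving {q0} and {q5}.
The partition is now stable with 6 blocks: {q2,q6} | {q0} | {q7} | {q4} | {q3} | {q5}.
q4 and q0 end up in different blocks, so they are distinguishable. For instance, the string 'ε' is accepted from only q4.

No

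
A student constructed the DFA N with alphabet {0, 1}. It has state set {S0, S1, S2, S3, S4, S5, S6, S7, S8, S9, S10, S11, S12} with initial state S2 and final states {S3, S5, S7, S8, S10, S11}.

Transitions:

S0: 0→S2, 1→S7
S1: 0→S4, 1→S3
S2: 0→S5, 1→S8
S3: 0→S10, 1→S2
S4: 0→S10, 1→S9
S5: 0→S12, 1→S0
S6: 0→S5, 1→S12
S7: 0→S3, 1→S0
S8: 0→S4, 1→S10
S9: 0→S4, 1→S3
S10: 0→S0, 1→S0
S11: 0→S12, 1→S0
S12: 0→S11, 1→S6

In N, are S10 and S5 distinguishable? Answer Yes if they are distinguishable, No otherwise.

Yes

First remove the unreachable states {S1}; 12 states remain.
Start with accepting vs non-accepting: {S3,S5,S7,S8,S10,S11} | {S0,S2,S4,S6,S9,S12}.
Split {S3,S5,S7,S8,S10,S11} by δ(·,0) → {S5,S8,S10,S11} and {S3,S7}.
On input 1, block {S5,S8,S10,S11} splits into {S5,S10,S11} and {S8}.
Refine {S0,S2,S4,S6,S9,S12} on symbol 0: members go to different blocks, giving {S2,S4,S6,S12} and {S0,S9}.
On input 0, block {S5,S10,S11} splits into {S5,S11} and {S10}.
Split {S2,S4,S6,S12} by δ(·,0) → {S2,S6,S12} and {S4}.
Split {S2,S6,S12} by δ(·,1) → {S6,S12} and {S2}.
Split {S3,S7} by δ(·,0) → {S3} and {S7}.
Split {S0,S9} by δ(·,0) → {S0} and {S9}.
The partition is now stable with 10 blocks: {S5,S11} | {S6,S12} | {S3} | {S8} | {S0} | {S10} | {S4} | {S2} | {S7} | {S9}.
S10 and S5 end up in different blocks, so they are distinguishable. For instance, the string '00' is accepted from only S5.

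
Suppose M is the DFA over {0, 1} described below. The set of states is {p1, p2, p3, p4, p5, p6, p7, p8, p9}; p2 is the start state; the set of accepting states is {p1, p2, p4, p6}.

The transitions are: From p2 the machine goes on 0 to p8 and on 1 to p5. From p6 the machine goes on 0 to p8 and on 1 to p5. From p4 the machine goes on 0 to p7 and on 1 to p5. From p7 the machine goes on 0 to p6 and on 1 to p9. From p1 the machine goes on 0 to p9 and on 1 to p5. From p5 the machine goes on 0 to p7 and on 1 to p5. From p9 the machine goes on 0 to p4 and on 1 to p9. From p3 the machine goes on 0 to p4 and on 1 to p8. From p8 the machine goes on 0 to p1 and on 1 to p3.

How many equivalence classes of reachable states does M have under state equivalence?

3

P0 = {p1,p2,p4,p6} | {p3,p5,p7,p8,p9}.
On input 0, block {p3,p5,p7,p8,p9} splits into {p3,p7,p8,p9} and {p5}.
No further refinement is possible. Final partition (3 blocks): {p1,p2,p4,p6} | {p3,p7,p8,p9} | {p5}.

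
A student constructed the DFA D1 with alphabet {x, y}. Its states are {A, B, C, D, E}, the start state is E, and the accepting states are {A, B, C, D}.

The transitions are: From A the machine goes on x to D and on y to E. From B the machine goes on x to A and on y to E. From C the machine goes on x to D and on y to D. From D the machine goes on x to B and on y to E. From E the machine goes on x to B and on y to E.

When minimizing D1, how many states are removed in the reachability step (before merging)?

Starting at E and following transitions, the reachable set is {A, B, D, E}. That leaves C unreachable — 1 in total.

1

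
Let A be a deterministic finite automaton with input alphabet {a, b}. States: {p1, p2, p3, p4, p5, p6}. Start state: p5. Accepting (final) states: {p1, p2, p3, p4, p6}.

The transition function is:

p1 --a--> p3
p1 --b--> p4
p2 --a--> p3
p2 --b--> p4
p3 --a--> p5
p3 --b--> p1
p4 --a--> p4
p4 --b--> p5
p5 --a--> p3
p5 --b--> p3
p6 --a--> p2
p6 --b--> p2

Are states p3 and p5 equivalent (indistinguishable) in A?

No

States {p2,p6} cannot be reached from the start state, so discard them.
P0 = {p1,p3,p4} | {p5}.
On input a, block {p1,p3,p4} splits into {p1,p4} and {p3}.
Refine {p1,p4} on symbol a: members go to different blocks, giving {p1} and {p4}.
Stable partition: {p1} | {p5} | {p3} | {p4} — 4 equivalence classes.
p3 and p5 end up in different blocks, so they are distinguishable. For instance, the string 'ε' is accepted from only p3.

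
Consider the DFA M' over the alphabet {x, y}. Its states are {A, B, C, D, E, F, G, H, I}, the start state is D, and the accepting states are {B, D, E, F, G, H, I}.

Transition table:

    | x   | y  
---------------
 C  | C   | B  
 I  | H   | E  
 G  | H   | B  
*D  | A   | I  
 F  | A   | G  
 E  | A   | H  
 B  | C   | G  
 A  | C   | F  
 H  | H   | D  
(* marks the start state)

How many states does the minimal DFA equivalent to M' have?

Every state is reachable, so we keep all 9.
Initial partition by acceptance: {B,D,E,F,G,H,I} | {A,C}.
Refine {B,D,E,F,G,H,I} on symbol x: members go to different blocks, giving {B,D,E,F} and {G,H,I}.
The partition is now stable with 3 blocks: {B,D,E,F} | {A,C} | {G,H,I}.

3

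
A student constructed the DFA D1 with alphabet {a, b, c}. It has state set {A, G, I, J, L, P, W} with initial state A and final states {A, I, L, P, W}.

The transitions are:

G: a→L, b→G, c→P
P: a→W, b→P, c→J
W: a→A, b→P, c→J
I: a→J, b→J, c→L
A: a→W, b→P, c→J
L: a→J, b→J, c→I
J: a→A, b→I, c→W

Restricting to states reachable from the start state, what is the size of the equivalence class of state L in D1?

First remove the unreachable states {G}; 6 states remain.
Initial partition by acceptance: {A,I,L,P,W} | {J}.
Refine {A,I,L,P,W} on symbol a: members go to different blocks, giving {A,P,W} and {I,L}.
No further refinement is possible. Final partition (3 blocks): {A,P,W} | {J} | {I,L}.
State L belongs to the block {I,L}, which has 2 states.

2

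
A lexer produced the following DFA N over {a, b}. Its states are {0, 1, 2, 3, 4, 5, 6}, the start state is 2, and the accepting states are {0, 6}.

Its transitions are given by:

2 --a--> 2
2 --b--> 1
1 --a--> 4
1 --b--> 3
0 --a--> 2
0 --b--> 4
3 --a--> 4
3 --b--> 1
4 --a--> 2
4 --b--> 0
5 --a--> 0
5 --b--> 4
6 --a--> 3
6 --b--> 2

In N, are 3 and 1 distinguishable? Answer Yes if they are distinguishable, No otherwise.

No

Reachable states from the start: {0,1,2,3,4}. Unreachable: {5,6} — drop them.
P0 = {0} | {1,2,3,4}.
On input b, block {1,2,3,4} splits into {1,2,3} and {4}.
On input a, block {1,2,3} splits into {1,3} and {2}.
The partition is now stable with 4 blocks: {0} | {1,3} | {4} | {2}.
3 and 1 lie in the same block of the stable partition, so they are equivalent — no string distinguishes them.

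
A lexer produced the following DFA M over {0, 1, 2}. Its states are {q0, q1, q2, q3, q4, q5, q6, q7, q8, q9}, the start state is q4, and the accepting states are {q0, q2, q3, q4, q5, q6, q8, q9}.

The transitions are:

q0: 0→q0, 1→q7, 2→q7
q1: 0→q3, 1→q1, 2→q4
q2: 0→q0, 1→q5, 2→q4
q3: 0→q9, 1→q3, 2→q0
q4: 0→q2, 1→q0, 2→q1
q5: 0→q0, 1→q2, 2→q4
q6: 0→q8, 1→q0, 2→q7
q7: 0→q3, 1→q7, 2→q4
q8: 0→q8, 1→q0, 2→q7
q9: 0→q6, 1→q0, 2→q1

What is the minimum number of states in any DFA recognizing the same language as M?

6

Start with accepting vs non-accepting: {q0,q2,q3,q4,q5,q6,q8,q9} | {q1,q7}.
Split {q0,q2,q3,q4,q5,q6,q8,q9} by δ(·,1) → {q2,q3,q4,q5,q6,q8,q9} and {q0}.
Split {q2,q3,q4,q5,q6,q8,q9} by δ(·,0) → {q3,q4,q6,q8,q9} and {q2,q5}.
Split {q3,q4,q6,q8,q9} by δ(·,0) → {q3,q6,q8,q9} and {q4}.
Refine {q3,q6,q8,q9} on symbol 1: members go to different blocks, giving {q6,q8,q9} and {q3}.
The partition is now stable with 6 blocks: {q6,q8,q9} | {q1,q7} | {q0} | {q2,q5} | {q4} | {q3}.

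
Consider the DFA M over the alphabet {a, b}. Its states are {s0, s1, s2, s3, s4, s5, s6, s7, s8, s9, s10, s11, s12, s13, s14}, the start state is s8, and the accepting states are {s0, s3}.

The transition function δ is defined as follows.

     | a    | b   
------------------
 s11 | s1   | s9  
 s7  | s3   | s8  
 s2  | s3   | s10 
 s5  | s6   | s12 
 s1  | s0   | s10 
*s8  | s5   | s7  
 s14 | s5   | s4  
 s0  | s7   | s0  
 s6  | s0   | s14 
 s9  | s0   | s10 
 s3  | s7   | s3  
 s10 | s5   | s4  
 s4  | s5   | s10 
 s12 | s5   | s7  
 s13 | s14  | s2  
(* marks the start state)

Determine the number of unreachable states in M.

5

Starting at s8 and following transitions, the reachable set is {s0, s3, s4, s5, s6, s7, s8, s10, s12, s14}. That leaves s1, s2, s9, s11, s13 unreachable — 5 in total.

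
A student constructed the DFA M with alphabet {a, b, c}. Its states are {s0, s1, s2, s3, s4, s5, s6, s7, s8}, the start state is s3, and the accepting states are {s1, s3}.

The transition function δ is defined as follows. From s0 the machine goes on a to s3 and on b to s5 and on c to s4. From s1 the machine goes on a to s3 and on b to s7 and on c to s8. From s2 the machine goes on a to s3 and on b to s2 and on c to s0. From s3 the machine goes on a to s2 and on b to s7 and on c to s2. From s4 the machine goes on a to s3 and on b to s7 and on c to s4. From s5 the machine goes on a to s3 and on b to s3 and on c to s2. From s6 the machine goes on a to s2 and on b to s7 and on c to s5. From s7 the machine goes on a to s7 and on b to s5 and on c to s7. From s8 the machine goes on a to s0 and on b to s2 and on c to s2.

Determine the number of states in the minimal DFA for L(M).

6

Reachable states from the start: {s0,s2,s3,s4,s5,s7}. Unreachable: {s1,s6,s8} — drop them.
Start with accepting vs non-accepting: {s3} | {s0,s2,s4,s5,s7}.
Refine {s0,s2,s4,s5,s7} on symbol a: members go to different blocks, giving {s0,s2,s4,s5} and {s7}.
On input b, block {s0,s2,s4,s5} splits into {s0,s2} and {s4} and {s5}.
Refine {s0,s2} on symbol b: members go to different blocks, giving {s0} and {s2}.
The partition is now stable with 6 blocks: {s3} | {s0} | {s7} | {s4} | {s5} | {s2}.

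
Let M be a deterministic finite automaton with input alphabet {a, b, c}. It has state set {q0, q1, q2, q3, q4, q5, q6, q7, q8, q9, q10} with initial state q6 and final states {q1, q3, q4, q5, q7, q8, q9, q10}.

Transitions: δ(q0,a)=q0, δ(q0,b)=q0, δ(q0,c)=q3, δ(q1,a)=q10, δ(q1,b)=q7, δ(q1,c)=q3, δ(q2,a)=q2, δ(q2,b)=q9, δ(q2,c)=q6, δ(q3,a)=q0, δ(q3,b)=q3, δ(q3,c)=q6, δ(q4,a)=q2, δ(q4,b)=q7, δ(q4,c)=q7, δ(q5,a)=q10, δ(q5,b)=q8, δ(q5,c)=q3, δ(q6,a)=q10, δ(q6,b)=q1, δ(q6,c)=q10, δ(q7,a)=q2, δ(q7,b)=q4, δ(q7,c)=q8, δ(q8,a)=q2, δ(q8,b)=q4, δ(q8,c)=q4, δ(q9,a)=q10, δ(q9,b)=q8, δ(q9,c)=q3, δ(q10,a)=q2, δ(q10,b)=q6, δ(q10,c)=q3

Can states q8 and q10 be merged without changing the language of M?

No

States {q5} cannot be reached from the start state, so discard them.
Start with accepting vs non-accepting: {q1,q3,q4,q7,q8,q9,q10} | {q0,q2,q6}.
Refine {q1,q3,q4,q7,q8,q9,q10} on symbol a: members go to different blocks, giving {q3,q4,q7,q8,q10} and {q1,q9}.
Refine {q3,q4,q7,q8,q10} on symbol b: members go to different blocks, giving {q3,q4,q7,q8} and {q10}.
Split {q3,q4,q7,q8} by δ(·,c) → {q4,q7,q8} and {q3}.
Refine {q0,q2,q6} on symbol a: members go to different blocks, giving {q0,q2} and {q6}.
On input b, block {q0,q2} splits into {q0} and {q2}.
Stable partition: {q4,q7,q8} | {q0} | {q1,q9} | {q10} | {q3} | {q6} | {q2} — 7 equivalence classes.
q8 and q10 end up in different blocks, so they are distinguishable. For instance, the string 'b' is accepted from only q8.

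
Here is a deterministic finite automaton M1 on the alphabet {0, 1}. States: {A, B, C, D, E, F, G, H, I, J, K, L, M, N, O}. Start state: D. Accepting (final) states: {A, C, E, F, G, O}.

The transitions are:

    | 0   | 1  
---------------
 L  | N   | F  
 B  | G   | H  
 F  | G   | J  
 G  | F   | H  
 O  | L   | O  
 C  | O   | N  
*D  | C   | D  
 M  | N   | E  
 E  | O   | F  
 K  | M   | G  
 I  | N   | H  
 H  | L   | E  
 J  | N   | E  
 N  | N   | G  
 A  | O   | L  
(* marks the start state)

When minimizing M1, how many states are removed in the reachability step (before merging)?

BFS from D reaches {C, D, E, F, G, H, J, L, N, O}; the 5 state(s) A, B, I, K, M are never visited.

5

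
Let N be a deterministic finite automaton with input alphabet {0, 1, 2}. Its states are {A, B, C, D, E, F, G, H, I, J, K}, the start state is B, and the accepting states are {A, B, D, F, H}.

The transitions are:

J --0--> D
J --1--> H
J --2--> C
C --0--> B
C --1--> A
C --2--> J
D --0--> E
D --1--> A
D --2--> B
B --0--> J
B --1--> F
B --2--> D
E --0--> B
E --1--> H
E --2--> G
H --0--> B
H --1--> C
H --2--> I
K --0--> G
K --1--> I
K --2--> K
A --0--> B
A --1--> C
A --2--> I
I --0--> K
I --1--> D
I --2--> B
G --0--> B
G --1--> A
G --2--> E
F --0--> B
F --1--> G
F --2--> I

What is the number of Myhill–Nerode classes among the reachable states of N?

5

All states are reachable from the start state.
P0 = {A,B,D,F,H} | {C,E,G,I,J,K}.
Refine {A,B,D,F,H} on symbol 0: members go to different blocks, giving {A,F,H} and {B,D}.
Refine {C,E,G,I,J,K} on symbol 0: members go to different blocks, giving {C,E,G,J} and {I,K}.
Split {I,K} by δ(·,0) → {I} and {K}.
No further refinement is possible. Final partition (5 blocks): {A,F,H} | {C,E,G,J} | {B,D} | {I} | {K}.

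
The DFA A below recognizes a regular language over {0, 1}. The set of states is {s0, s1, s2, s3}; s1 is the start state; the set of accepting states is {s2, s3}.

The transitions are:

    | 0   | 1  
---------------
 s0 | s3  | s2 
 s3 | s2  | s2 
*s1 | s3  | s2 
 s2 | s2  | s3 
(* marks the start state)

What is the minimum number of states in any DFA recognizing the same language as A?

First remove the unreachable states {s0}; 3 states remain.
Initial partition by acceptance: {s2,s3} | {s1}.
The partition is now stable with 2 blocks: {s2,s3} | {s1}.

2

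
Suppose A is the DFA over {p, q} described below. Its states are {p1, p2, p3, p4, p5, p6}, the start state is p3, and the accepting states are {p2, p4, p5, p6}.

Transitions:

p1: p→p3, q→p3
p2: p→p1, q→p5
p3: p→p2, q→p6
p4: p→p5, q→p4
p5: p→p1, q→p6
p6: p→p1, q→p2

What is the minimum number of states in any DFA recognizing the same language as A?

Reachable states from the start: {p1,p2,p3,p5,p6}. Unreachable: {p4} — drop them.
Start with accepting vs non-accepting: {p2,p5,p6} | {p1,p3}.
On input p, block {p1,p3} splits into {p1} and {p3}.
The partition is now stable with 3 blocks: {p2,p5,p6} | {p1} | {p3}.

3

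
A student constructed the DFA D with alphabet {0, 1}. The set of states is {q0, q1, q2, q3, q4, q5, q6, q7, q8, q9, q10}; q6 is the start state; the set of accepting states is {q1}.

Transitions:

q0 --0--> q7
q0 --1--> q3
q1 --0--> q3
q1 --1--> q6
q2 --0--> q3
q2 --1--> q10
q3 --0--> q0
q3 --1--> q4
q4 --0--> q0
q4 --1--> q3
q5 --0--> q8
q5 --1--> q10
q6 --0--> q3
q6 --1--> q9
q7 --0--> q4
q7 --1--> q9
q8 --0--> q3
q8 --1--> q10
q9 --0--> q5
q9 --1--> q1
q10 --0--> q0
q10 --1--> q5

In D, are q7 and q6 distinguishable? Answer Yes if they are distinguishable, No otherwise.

No

Reachable states from the start: {q0,q1,q3,q4,q5,q6,q7,q8,q9,q10}. Unreachable: {q2} — drop them.
Start with accepting vs non-accepting: {q1} | {q0,q3,q4,q5,q6,q7,q8,q9,q10}.
Refine {q0,q3,q4,q5,q6,q7,q8,q9,q10} on symbol 1: members go to different blocks, giving {q0,q3,q4,q5,q6,q7,q8,q10} and {q9}.
Split {q0,q3,q4,q5,q6,q7,q8,q10} by δ(·,1) → {q0,q3,q4,q5,q8,q10} and {q6,q7}.
Refine {q0,q3,q4,q5,q8,q10} on symbol 0: members go to different blocks, giving {q3,q4,q5,q8,q10} and {q0}.
Refine {q3,q4,q5,q8,q10} on symbol 0: members go to different blocks, giving {q3,q4,q10} and {q5,q8}.
Split {q3,q4,q10} by δ(·,1) → {q3,q4} and {q10}.
Refine {q5,q8} on symbol 0: members go to different blocks, giving {q5} and {q8}.
The partition is now stable with 8 blocks: {q1} | {q3,q4} | {q9} | {q6,q7} | {q0} | {q5} | {q10} | {q8}.
q7 and q6 lie in the same block of the stable partition, so they are equivalent — no string distinguishes them.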